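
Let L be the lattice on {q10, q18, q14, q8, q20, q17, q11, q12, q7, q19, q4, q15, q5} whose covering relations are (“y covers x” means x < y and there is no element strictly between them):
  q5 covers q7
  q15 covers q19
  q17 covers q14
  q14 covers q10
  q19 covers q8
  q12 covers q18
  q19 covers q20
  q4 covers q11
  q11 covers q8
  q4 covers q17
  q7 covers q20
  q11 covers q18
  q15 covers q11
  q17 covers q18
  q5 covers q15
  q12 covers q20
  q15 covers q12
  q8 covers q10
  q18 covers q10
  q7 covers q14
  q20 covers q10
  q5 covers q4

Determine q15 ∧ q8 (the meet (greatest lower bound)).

Common lower bounds of {q15, q8}: q10, q8.
The greatest among these is q8.

q8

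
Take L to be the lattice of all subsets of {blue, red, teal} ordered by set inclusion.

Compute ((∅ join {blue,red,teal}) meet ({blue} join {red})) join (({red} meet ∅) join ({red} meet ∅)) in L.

{blue,red}

∅ ∨ {blue,red,teal} = {blue,red,teal}
{blue} ∨ {red} = {blue,red}
{blue,red,teal} ∧ {blue,red} = {blue,red}
{red} ∧ ∅ = ∅
{red} ∧ ∅ = ∅
∅ ∨ ∅ = ∅
{blue,red} ∨ ∅ = {blue,red}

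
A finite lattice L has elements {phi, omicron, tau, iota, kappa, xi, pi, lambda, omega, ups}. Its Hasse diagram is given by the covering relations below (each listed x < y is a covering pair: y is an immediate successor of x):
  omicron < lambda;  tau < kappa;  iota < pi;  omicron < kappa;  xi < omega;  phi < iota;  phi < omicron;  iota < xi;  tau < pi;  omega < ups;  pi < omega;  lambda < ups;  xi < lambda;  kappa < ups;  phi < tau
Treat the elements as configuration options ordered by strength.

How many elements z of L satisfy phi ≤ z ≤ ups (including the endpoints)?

The interval [phi, ups] = {iota, kappa, lambda, omega, omicron, phi, pi, tau, ups, xi}, which has 10 elements.

10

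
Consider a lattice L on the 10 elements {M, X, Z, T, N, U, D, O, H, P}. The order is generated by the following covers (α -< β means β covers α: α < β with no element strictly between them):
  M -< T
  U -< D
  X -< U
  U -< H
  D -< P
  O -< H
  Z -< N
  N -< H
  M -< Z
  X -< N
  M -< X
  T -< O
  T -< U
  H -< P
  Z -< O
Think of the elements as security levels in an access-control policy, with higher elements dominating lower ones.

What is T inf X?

M

Common lower bounds of {T, X}: M.
The greatest among these is M.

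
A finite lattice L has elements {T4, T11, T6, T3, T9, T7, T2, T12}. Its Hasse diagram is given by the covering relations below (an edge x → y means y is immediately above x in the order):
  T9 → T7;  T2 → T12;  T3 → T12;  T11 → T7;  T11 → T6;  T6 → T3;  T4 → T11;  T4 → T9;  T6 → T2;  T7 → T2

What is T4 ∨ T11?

Common upper bounds of {T4, T11}: T11, T12, T2, T3, T6, T7.
The least among these is T11.

T11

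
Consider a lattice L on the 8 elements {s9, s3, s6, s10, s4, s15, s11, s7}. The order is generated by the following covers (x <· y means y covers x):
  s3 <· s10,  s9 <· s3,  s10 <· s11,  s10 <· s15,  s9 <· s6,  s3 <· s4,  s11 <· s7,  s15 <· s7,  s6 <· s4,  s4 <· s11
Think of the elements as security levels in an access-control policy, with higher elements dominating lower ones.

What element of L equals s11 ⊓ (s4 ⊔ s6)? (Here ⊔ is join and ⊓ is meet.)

s4

s4 ∨ s6 = s4
s11 ∧ s4 = s4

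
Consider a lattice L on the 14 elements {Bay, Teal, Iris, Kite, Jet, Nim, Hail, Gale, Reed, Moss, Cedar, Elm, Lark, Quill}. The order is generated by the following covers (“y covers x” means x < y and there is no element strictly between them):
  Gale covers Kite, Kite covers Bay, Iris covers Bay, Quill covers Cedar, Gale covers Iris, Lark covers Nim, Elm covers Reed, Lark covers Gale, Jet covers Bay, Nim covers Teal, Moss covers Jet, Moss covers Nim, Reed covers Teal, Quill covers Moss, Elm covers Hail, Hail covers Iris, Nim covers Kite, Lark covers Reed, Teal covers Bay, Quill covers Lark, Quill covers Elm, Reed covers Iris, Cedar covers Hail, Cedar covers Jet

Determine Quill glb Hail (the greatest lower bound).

Hail

Common lower bounds of {Quill, Hail}: Bay, Hail, Iris.
The greatest among these is Hail.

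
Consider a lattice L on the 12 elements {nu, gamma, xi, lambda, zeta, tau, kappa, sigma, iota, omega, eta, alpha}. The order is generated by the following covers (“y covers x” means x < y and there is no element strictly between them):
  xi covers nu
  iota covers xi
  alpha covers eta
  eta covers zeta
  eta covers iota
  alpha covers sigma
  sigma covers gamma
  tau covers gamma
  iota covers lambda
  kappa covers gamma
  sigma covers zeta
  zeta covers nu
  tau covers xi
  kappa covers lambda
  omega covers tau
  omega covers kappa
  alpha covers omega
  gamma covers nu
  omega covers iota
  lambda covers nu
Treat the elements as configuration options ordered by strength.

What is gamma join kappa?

Common upper bounds of {gamma, kappa}: alpha, kappa, omega.
The least among these is kappa.

kappa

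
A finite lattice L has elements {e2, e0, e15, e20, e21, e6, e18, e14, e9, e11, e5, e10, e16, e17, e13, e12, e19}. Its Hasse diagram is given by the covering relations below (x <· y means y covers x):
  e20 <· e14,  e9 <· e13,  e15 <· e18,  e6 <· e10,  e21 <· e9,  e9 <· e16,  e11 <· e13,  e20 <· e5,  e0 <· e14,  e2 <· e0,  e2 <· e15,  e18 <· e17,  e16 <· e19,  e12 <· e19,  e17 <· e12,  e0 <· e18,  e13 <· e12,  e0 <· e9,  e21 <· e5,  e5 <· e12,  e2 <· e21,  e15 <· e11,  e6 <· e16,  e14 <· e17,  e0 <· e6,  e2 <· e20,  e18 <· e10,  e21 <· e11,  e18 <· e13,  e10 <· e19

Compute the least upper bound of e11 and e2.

Common upper bounds of {e11, e2}: e11, e12, e13, e19.
The least among these is e11.

e11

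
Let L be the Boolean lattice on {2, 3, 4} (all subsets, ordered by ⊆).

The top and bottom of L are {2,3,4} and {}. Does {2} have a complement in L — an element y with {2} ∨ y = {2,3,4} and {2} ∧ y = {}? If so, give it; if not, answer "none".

Need y with {2} ∨ y = {2,3,4} and {2} ∧ y = {}.
Checking each element gives: {3,4}.

{3,4}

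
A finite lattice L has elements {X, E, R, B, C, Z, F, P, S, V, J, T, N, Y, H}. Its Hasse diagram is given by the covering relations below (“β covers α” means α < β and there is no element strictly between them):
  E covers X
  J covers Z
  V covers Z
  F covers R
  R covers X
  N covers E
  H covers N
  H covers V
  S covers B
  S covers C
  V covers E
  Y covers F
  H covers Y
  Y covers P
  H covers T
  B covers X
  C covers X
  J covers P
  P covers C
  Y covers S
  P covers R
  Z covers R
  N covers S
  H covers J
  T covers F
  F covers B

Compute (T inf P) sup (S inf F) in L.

T ∧ P = R
S ∧ F = B
R ∨ B = F

F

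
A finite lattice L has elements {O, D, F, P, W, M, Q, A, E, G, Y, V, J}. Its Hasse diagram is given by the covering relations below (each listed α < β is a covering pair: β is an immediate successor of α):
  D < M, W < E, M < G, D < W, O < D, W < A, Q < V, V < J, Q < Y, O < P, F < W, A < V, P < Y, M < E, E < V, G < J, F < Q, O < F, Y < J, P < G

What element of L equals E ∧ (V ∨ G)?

E

V ∨ G = J
E ∧ J = E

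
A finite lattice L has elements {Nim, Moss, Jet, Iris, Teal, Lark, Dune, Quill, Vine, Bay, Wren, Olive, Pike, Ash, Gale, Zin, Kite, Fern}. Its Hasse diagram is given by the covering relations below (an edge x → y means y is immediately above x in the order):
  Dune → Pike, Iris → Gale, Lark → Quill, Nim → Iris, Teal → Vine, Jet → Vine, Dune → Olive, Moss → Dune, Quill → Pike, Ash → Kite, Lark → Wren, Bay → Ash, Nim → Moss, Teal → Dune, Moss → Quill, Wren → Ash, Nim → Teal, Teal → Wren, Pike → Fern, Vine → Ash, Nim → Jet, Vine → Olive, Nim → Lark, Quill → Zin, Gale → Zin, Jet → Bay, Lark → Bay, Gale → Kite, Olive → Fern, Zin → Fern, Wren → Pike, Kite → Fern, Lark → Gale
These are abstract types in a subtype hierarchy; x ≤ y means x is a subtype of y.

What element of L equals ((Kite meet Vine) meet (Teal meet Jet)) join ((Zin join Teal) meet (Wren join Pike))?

Kite ∧ Vine = Vine
Teal ∧ Jet = Nim
Vine ∧ Nim = Nim
Zin ∨ Teal = Fern
Wren ∨ Pike = Pike
Fern ∧ Pike = Pike
Nim ∨ Pike = Pike

Pike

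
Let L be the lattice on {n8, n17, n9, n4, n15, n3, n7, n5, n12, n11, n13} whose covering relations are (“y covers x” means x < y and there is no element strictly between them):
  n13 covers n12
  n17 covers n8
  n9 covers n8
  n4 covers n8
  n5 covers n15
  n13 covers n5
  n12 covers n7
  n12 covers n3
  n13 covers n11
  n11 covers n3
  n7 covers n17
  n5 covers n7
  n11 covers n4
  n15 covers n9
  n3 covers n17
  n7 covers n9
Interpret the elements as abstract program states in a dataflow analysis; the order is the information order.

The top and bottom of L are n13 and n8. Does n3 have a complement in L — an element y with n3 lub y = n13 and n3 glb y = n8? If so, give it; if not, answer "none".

Need y with n3 ∨ y = n13 and n3 ∧ y = n8.
Checking each element gives: n15.

n15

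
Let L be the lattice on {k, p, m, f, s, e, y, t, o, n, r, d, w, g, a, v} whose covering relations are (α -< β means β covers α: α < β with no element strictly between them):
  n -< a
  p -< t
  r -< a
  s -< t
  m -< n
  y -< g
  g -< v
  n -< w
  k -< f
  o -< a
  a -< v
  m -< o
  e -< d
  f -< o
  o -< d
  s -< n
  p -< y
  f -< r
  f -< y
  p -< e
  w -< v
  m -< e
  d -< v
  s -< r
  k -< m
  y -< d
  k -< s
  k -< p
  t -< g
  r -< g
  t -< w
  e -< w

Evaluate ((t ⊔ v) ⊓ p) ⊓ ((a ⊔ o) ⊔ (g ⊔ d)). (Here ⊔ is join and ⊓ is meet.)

t ∨ v = v
v ∧ p = p
a ∨ o = a
g ∨ d = v
a ∨ v = v
p ∧ v = p

p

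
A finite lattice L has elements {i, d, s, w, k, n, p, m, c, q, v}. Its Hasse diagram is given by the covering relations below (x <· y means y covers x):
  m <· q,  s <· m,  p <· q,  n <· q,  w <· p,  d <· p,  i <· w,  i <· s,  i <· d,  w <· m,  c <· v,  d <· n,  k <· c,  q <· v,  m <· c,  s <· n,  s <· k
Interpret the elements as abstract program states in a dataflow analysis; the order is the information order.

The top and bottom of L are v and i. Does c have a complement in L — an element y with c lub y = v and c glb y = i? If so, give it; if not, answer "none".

Need y with c ∨ y = v and c ∧ y = i.
Checking each element gives: d.

d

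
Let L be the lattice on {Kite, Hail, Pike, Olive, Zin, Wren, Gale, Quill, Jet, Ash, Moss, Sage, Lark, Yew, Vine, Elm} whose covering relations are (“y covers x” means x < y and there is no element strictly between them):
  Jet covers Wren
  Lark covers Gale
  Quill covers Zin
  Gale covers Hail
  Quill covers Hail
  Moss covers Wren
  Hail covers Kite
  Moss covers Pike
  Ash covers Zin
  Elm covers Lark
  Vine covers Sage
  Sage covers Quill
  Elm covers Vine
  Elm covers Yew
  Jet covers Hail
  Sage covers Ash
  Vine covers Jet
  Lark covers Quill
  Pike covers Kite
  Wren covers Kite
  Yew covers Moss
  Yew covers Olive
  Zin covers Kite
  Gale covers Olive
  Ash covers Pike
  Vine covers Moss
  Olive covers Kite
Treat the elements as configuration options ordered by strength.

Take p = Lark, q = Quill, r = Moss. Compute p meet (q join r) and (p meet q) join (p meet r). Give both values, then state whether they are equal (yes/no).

q join r = Vine, so p meet (q join r) = Lark meet Vine = Quill.
p meet q = Quill and p meet r = Kite, so (p meet q) join (p meet r) = Quill join Kite = Quill.
Equal: yes.

Quill; Quill; yes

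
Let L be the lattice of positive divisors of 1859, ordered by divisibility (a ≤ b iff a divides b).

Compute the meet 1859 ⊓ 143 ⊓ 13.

13

In the divisibility order, the meet is the greatest common divisor: gcd(1859, 143, 13) = 13.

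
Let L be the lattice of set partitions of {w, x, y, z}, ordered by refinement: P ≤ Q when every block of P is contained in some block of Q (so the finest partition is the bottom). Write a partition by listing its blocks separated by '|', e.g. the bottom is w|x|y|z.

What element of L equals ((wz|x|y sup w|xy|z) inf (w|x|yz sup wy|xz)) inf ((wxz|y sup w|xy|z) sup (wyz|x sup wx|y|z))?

wz|xy

wz|x|y ∨ w|xy|z = wz|xy
w|x|yz ∨ wy|xz = wxyz
wz|xy ∧ wxyz = wz|xy
wxz|y ∨ w|xy|z = wxyz
wyz|x ∨ wx|y|z = wxyz
wxyz ∨ wxyz = wxyz
wz|xy ∧ wxyz = wz|xy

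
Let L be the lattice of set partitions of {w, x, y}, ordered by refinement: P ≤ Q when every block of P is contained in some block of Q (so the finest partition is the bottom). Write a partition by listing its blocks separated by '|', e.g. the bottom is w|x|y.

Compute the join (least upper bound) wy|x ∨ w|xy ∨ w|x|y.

The join of wy|x, w|xy, w|x|y merges any blocks that overlap across the partitions, giving wxy.

wxy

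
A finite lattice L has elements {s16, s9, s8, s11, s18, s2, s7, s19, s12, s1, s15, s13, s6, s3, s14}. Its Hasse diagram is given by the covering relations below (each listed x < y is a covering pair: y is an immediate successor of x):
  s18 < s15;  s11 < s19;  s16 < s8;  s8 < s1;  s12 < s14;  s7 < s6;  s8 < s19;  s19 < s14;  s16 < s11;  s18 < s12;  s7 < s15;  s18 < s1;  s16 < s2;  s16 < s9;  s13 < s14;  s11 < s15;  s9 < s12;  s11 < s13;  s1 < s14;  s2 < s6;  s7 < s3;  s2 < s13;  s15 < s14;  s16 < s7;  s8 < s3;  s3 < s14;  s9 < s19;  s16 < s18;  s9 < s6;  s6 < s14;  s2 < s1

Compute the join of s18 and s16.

s18

Common upper bounds of {s18, s16}: s1, s12, s14, s15, s18.
The least among these is s18.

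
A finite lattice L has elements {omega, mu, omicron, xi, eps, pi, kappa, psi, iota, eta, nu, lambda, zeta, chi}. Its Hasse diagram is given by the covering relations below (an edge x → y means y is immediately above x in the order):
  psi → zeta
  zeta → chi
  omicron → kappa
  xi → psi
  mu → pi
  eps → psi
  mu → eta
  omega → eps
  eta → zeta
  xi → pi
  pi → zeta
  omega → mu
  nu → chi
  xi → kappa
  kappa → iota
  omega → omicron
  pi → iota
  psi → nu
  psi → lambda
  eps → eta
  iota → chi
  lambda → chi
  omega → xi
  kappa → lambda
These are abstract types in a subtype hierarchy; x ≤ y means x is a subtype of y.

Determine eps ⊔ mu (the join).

eta

Common upper bounds of {eps, mu}: chi, eta, zeta.
The least among these is eta.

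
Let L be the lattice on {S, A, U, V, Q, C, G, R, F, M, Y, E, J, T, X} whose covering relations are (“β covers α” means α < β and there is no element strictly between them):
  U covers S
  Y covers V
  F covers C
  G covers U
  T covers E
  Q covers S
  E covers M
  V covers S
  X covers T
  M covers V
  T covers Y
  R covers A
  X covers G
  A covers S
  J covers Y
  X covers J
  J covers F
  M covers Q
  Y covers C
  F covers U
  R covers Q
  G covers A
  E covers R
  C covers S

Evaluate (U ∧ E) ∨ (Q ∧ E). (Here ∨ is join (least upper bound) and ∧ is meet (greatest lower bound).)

Q

U ∧ E = S
Q ∧ E = Q
S ∨ Q = Q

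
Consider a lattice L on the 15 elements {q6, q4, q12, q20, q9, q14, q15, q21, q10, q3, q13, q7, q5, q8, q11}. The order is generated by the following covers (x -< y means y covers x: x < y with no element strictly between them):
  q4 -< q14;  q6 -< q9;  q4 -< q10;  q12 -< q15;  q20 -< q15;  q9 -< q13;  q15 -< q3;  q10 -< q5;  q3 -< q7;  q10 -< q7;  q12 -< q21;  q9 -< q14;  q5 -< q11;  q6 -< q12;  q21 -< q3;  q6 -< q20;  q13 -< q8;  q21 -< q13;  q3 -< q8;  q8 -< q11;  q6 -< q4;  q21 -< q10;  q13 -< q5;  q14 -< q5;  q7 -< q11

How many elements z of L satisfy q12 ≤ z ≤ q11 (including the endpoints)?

10

The interval [q12, q11] = {q10, q11, q12, q13, q15, q21, q3, q5, q7, q8}, which has 10 elements.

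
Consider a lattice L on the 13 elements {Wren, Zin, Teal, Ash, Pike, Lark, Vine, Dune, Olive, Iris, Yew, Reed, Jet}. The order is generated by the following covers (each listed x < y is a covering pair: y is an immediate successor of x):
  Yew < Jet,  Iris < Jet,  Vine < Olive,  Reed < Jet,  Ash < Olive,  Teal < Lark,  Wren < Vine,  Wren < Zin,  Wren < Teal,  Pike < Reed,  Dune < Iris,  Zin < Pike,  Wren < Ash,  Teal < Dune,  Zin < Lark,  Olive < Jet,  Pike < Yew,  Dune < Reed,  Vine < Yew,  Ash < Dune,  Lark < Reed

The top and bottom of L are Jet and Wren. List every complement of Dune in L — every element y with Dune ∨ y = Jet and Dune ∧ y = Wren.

Vine, Yew

Need y with Dune ∨ y = Jet and Dune ∧ y = Wren.
Checking each element gives: Vine, Yew.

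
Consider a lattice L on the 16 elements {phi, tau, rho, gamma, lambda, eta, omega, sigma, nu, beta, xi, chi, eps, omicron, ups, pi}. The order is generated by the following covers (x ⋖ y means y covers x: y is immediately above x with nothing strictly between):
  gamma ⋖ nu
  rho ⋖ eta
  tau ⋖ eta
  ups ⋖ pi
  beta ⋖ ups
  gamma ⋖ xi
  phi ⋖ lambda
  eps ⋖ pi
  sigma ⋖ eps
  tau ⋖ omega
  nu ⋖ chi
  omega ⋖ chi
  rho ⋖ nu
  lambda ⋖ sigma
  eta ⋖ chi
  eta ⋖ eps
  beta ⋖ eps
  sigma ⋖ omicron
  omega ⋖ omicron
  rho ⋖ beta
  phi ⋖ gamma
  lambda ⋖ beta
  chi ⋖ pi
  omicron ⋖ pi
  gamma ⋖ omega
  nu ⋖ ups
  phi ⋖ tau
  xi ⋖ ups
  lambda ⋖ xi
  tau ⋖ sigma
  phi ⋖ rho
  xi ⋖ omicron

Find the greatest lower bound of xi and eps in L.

lambda

Common lower bounds of {xi, eps}: lambda, phi.
The greatest among these is lambda.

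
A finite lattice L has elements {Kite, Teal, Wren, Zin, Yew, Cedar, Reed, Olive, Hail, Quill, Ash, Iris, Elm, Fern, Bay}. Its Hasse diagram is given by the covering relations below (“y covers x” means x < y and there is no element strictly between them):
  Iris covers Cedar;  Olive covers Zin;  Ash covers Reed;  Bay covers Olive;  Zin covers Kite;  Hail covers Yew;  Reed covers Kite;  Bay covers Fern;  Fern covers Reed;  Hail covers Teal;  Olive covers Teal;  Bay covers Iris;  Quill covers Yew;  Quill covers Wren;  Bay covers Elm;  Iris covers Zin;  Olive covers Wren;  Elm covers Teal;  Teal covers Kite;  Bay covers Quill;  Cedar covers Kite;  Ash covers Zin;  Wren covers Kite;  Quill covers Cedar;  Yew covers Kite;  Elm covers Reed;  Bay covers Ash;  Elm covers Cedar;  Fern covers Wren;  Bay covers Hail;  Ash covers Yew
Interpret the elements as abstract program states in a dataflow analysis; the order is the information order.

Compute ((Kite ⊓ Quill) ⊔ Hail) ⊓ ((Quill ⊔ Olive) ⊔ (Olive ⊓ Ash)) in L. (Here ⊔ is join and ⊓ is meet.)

Hail

Kite ∧ Quill = Kite
Kite ∨ Hail = Hail
Quill ∨ Olive = Bay
Olive ∧ Ash = Zin
Bay ∨ Zin = Bay
Hail ∧ Bay = Hail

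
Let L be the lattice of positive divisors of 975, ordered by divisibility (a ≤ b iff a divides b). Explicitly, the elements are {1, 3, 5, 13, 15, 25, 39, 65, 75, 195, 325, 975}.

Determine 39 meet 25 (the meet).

1

In the divisibility order, the meet is the greatest common divisor: gcd(39, 25) = 1.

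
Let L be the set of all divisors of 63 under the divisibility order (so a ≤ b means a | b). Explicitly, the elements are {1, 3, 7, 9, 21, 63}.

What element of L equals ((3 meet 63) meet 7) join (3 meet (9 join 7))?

3

3 ∧ 63 = 3
3 ∧ 7 = 1
9 ∨ 7 = 63
3 ∧ 63 = 3
1 ∨ 3 = 3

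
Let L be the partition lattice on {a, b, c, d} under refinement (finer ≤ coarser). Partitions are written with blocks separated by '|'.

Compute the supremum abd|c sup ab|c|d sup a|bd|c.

abd|c

Common upper bounds of {abd|c, ab|c|d, a|bd|c}: abcd, abd|c.
The least among these is abd|c.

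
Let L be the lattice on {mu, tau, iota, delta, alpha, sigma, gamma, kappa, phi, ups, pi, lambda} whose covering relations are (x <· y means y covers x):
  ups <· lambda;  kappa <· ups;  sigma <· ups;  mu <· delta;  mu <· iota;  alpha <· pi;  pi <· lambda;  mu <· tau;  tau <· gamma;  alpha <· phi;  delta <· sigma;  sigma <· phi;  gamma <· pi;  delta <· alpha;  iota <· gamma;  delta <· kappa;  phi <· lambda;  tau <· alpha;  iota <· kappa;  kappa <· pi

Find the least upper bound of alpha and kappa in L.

Common upper bounds of {alpha, kappa}: lambda, pi.
The least among these is pi.

pi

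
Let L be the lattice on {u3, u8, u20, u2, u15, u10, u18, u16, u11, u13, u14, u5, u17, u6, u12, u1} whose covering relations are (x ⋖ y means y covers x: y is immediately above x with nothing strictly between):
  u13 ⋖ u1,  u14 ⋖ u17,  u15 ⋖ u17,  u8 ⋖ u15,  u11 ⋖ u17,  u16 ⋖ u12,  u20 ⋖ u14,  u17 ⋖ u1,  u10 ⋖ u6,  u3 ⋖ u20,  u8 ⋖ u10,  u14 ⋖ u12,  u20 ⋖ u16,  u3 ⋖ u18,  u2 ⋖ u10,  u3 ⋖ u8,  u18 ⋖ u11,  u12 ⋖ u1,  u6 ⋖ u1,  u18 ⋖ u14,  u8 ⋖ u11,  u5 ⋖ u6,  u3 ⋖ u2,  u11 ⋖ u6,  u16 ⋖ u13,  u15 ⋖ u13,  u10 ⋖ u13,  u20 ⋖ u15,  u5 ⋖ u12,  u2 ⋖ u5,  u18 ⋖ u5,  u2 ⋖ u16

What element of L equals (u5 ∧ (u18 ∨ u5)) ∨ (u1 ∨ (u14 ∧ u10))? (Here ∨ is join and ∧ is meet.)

u1

u18 ∨ u5 = u5
u5 ∧ u5 = u5
u14 ∧ u10 = u3
u1 ∨ u3 = u1
u5 ∨ u1 = u1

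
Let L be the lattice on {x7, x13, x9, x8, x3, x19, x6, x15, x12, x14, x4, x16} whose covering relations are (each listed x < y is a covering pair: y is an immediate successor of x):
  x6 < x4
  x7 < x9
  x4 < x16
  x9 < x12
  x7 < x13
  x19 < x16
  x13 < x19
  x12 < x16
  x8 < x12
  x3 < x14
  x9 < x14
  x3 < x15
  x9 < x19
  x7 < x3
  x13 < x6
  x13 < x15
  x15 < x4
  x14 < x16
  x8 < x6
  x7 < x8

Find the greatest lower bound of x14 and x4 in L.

x3

Common lower bounds of {x14, x4}: x3, x7.
The greatest among these is x3.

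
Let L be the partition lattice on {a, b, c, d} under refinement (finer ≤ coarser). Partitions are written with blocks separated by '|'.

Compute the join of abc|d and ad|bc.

abcd

Common upper bounds of {abc|d, ad|bc}: abcd.
The least among these is abcd.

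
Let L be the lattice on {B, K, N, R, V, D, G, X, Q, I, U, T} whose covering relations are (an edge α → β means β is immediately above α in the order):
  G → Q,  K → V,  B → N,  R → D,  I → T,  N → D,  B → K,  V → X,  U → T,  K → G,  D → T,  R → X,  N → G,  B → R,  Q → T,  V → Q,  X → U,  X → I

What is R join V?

X

Common upper bounds of {R, V}: I, T, U, X.
The least among these is X.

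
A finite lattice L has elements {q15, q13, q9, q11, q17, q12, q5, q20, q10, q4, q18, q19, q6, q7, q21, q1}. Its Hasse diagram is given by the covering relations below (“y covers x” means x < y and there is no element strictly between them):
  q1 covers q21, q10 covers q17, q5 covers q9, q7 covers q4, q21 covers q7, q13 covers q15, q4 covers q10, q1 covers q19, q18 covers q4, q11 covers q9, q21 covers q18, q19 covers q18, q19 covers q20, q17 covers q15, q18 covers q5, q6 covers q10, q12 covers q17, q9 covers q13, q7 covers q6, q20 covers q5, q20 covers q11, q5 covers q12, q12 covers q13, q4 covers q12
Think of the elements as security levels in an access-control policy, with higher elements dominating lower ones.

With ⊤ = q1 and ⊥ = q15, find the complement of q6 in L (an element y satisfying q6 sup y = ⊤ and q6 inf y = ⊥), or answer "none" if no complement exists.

q11

Need y with q6 ∨ y = q1 and q6 ∧ y = q15.
Checking each element gives: q11.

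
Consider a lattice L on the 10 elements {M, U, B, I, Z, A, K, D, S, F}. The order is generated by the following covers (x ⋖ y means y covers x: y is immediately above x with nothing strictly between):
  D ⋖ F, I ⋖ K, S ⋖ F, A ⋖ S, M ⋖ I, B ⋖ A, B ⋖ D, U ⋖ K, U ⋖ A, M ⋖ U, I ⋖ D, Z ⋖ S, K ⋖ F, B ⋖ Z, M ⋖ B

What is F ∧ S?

S

Common lower bounds of {F, S}: A, B, M, S, U, Z.
The greatest among these is S.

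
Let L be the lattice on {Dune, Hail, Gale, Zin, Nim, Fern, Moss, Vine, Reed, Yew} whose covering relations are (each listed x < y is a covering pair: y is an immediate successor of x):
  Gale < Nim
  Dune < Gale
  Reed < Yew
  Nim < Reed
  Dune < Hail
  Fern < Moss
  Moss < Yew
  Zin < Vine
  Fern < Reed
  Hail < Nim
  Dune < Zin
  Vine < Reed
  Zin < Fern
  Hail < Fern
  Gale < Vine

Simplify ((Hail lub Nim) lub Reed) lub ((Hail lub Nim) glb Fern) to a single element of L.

Hail ∨ Nim = Nim
Nim ∨ Reed = Reed
Hail ∨ Nim = Nim
Nim ∧ Fern = Hail
Reed ∨ Hail = Reed

Reed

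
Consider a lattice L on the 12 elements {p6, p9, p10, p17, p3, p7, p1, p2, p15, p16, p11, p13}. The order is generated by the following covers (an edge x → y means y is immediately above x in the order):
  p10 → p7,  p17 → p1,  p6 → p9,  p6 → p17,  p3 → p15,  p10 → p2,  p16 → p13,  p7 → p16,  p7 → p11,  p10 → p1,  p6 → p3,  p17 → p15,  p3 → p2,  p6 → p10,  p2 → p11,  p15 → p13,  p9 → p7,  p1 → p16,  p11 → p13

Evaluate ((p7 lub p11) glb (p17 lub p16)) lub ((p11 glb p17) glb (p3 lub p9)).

p7

p7 ∨ p11 = p11
p17 ∨ p16 = p16
p11 ∧ p16 = p7
p11 ∧ p17 = p6
p3 ∨ p9 = p11
p6 ∧ p11 = p6
p7 ∨ p6 = p7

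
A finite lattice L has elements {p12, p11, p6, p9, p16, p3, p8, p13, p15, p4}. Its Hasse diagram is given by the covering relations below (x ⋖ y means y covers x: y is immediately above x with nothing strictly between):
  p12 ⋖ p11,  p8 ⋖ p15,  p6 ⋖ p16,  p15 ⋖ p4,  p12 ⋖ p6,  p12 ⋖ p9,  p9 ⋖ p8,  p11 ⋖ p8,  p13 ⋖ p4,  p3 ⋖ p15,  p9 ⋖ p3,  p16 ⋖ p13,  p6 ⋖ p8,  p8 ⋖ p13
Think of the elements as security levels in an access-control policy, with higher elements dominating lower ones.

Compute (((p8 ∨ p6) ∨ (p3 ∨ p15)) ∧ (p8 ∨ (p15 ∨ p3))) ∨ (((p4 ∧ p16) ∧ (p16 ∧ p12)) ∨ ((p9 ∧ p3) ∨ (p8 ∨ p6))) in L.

p15

p8 ∨ p6 = p8
p3 ∨ p15 = p15
p8 ∨ p15 = p15
p15 ∨ p3 = p15
p8 ∨ p15 = p15
p15 ∧ p15 = p15
p4 ∧ p16 = p16
p16 ∧ p12 = p12
p16 ∧ p12 = p12
p9 ∧ p3 = p9
p8 ∨ p6 = p8
p9 ∨ p8 = p8
p12 ∨ p8 = p8
p15 ∨ p8 = p15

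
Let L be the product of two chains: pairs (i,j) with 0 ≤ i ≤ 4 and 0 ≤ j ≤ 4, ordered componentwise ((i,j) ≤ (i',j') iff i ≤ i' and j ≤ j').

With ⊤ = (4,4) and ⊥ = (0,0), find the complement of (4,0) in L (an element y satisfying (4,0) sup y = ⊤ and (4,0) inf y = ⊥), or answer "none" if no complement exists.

(0,4)

Need y with (4,0) ∨ y = (4,4) and (4,0) ∧ y = (0,0).
Checking each element gives: (0,4).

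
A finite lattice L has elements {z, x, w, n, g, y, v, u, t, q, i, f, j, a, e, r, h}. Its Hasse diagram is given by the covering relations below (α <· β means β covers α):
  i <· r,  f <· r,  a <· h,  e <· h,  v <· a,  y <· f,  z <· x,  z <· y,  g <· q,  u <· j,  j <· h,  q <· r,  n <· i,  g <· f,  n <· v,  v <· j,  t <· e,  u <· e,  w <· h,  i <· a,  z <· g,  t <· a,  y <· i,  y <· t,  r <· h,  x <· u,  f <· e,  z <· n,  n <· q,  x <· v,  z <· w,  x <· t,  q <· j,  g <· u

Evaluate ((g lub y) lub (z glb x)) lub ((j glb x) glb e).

e

g ∨ y = f
z ∧ x = z
f ∨ z = f
j ∧ x = x
x ∧ e = x
f ∨ x = e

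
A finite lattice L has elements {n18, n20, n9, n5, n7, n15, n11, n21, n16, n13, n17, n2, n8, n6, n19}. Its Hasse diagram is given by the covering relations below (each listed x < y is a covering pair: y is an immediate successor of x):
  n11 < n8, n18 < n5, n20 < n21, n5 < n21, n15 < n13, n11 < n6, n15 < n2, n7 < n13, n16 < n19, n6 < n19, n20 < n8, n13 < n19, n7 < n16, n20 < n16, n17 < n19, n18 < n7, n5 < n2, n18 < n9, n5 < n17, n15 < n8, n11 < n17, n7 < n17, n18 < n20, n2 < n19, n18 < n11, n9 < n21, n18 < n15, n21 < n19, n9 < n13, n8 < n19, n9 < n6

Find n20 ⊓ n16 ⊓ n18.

Common lower bounds of {n20, n16, n18}: n18.
The greatest among these is n18.

n18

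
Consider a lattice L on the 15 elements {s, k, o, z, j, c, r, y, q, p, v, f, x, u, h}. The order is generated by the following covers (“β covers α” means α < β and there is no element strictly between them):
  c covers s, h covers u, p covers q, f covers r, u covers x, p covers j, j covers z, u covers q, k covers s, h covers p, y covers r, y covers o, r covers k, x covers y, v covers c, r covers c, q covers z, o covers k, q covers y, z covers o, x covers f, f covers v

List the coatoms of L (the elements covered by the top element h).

p, u

The coatoms are exactly the elements covered by h: p, u.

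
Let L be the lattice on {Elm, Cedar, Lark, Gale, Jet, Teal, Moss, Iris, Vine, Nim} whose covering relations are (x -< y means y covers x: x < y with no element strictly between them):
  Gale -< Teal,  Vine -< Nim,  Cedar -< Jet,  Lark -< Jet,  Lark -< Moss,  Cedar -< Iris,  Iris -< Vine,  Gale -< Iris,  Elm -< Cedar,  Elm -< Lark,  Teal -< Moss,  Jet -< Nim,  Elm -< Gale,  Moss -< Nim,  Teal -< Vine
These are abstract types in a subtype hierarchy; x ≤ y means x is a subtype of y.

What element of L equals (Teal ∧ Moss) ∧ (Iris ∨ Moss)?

Teal

Teal ∧ Moss = Teal
Iris ∨ Moss = Nim
Teal ∧ Nim = Teal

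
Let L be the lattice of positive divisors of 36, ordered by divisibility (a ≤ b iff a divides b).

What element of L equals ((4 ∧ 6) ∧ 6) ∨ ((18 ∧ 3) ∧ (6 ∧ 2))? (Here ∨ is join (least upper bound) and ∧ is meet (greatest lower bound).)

2

4 ∧ 6 = 2
2 ∧ 6 = 2
18 ∧ 3 = 3
6 ∧ 2 = 2
3 ∧ 2 = 1
2 ∨ 1 = 2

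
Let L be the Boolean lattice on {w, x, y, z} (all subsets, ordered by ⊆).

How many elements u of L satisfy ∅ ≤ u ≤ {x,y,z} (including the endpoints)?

8

The interval [∅, {x,y,z}] = {{x,y,z}, {x,y}, {x,z}, {x}, {y,z}, {y}, {z}, ∅}, which has 8 elements.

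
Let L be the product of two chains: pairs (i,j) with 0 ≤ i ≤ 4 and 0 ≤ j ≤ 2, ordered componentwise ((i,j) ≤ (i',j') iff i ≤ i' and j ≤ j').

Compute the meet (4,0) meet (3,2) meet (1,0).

In a product of chains, the meet is componentwise min, giving (1,0).

(1,0)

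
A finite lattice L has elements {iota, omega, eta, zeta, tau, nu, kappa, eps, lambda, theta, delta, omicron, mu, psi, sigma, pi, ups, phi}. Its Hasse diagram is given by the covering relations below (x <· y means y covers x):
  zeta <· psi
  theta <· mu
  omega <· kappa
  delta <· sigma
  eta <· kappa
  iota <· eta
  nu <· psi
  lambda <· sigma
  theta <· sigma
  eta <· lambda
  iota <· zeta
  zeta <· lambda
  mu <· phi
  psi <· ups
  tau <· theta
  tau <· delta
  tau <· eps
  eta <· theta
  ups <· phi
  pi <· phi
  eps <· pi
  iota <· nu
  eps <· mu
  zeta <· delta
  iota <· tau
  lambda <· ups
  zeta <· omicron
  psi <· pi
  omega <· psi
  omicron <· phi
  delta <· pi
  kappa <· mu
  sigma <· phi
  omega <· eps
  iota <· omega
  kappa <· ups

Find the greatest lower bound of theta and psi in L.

Common lower bounds of {theta, psi}: iota.
The greatest among these is iota.

iota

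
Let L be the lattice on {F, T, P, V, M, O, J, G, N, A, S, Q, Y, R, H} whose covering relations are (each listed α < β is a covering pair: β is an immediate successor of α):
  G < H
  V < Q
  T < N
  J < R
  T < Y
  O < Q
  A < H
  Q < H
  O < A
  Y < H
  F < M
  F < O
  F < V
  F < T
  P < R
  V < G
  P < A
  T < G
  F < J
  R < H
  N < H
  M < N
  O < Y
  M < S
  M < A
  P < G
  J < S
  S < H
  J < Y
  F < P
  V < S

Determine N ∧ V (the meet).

Common lower bounds of {N, V}: F.
The greatest among these is F.

F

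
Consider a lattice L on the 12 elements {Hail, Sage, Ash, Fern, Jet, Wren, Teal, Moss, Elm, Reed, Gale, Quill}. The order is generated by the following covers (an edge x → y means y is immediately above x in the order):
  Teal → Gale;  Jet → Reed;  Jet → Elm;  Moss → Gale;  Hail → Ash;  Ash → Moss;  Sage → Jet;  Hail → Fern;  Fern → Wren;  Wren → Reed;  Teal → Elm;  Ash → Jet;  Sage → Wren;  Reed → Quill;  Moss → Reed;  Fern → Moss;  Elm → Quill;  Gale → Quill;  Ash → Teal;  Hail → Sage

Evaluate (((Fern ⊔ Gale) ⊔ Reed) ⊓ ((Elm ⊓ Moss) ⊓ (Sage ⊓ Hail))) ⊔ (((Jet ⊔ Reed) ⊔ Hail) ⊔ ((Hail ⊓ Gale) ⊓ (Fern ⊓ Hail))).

Fern ∨ Gale = Gale
Gale ∨ Reed = Quill
Elm ∧ Moss = Ash
Sage ∧ Hail = Hail
Ash ∧ Hail = Hail
Quill ∧ Hail = Hail
Jet ∨ Reed = Reed
Reed ∨ Hail = Reed
Hail ∧ Gale = Hail
Fern ∧ Hail = Hail
Hail ∧ Hail = Hail
Reed ∨ Hail = Reed
Hail ∨ Reed = Reed

Reed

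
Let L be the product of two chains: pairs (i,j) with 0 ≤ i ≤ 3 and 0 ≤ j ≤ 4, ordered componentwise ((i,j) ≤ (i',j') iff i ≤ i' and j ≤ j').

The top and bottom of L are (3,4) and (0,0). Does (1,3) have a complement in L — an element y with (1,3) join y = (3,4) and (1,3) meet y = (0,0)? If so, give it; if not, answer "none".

none

For every candidate y, either (1,3) ∨ y ≠ (3,4) or (1,3) ∧ y ≠ (0,0); no complement exists.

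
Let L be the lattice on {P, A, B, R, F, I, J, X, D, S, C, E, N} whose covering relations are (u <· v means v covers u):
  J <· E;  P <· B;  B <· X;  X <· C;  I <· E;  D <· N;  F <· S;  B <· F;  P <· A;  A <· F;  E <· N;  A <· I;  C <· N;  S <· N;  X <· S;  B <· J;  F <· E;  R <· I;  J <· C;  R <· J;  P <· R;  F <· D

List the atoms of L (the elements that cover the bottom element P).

The atoms are exactly the elements that cover P: A, B, R.

A, B, R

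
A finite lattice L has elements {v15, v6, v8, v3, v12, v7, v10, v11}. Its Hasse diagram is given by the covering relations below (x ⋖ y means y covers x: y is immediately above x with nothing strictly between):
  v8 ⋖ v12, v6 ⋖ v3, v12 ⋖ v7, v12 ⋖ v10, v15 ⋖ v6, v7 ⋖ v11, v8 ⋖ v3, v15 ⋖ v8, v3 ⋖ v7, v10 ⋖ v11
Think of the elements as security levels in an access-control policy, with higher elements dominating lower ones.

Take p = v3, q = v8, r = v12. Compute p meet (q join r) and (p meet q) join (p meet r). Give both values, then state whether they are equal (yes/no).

q join r = v12, so p meet (q join r) = v3 meet v12 = v8.
p meet q = v8 and p meet r = v8, so (p meet q) join (p meet r) = v8 join v8 = v8.
Equal: yes.

v8; v8; yes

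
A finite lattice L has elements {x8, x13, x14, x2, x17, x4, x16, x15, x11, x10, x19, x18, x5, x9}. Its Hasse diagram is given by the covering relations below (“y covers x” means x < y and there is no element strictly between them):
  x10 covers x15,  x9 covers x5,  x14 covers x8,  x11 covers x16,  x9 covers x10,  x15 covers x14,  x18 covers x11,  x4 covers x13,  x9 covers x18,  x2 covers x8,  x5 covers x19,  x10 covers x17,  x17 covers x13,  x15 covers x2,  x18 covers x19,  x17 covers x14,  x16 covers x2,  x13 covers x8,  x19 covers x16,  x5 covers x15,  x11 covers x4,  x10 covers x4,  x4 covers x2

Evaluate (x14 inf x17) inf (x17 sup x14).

x14 ∧ x17 = x14
x17 ∨ x14 = x17
x14 ∧ x17 = x14

x14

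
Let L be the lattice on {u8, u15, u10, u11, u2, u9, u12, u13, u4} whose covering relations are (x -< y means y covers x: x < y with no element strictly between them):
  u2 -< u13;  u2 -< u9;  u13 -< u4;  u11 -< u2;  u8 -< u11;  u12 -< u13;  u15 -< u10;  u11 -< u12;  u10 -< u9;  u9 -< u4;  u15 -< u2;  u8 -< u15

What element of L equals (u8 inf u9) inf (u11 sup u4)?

u8

u8 ∧ u9 = u8
u11 ∨ u4 = u4
u8 ∧ u4 = u8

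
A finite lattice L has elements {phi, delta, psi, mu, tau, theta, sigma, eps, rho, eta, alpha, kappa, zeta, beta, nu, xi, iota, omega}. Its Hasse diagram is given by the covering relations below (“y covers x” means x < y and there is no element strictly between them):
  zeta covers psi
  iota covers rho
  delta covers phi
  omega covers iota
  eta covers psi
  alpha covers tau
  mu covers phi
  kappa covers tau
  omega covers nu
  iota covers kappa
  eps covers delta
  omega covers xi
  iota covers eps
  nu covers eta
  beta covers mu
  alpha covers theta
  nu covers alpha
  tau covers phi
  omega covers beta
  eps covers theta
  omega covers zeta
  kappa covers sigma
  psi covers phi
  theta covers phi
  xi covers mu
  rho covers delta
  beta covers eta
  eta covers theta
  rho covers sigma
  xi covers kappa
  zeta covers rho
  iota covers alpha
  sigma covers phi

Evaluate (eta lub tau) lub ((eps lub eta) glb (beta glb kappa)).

eta ∨ tau = nu
eps ∨ eta = omega
beta ∧ kappa = phi
omega ∧ phi = phi
nu ∨ phi = nu

nu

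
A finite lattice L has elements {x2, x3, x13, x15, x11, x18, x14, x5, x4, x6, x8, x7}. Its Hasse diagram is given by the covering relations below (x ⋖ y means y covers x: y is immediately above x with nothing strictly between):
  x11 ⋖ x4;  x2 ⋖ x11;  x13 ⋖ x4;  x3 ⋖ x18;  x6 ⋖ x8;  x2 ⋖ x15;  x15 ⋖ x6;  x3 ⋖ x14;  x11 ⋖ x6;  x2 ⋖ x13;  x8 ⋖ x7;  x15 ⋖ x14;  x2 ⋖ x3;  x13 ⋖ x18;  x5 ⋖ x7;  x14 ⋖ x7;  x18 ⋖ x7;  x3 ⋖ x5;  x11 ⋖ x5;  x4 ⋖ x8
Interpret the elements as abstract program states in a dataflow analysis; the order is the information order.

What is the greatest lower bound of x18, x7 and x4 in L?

x13

Common lower bounds of {x18, x7, x4}: x13, x2.
The greatest among these is x13.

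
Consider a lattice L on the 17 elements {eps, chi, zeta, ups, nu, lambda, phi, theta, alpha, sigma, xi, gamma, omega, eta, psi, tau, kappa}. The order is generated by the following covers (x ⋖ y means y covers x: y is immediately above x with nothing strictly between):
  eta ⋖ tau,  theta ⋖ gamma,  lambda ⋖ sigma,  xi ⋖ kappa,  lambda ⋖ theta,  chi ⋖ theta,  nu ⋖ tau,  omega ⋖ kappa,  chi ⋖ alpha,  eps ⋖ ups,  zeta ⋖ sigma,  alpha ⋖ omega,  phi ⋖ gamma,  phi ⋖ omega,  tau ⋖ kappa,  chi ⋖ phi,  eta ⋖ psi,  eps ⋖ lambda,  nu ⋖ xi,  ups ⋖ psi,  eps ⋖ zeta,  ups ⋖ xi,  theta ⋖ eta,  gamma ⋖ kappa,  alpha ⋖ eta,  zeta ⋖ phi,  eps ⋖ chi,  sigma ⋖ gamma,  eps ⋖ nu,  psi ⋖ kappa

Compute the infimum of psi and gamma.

Common lower bounds of {psi, gamma}: chi, eps, lambda, theta.
The greatest among these is theta.

theta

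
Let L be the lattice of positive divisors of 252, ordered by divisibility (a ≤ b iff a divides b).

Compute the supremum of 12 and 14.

84

In the divisibility order, the join is the least common multiple: lcm(12, 14) = 84.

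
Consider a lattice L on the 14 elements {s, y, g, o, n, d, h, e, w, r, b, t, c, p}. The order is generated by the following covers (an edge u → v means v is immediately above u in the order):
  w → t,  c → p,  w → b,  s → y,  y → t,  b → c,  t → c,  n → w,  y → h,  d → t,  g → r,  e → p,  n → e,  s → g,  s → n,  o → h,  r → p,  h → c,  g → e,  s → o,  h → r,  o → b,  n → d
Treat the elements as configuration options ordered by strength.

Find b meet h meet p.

o

Common lower bounds of {b, h, p}: o, s.
The greatest among these is o.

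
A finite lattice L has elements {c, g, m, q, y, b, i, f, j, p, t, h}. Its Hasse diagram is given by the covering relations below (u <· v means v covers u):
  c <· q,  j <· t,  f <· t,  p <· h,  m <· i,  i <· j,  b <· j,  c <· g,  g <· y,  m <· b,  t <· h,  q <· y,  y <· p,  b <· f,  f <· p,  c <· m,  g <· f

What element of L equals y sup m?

p

y ∨ m = p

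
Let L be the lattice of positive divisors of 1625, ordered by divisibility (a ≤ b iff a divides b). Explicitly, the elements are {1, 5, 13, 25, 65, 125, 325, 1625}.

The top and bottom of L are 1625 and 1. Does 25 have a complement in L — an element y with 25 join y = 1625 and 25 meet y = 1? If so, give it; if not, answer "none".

none

For every candidate y, either 25 ∨ y ≠ 1625 or 25 ∧ y ≠ 1; no complement exists.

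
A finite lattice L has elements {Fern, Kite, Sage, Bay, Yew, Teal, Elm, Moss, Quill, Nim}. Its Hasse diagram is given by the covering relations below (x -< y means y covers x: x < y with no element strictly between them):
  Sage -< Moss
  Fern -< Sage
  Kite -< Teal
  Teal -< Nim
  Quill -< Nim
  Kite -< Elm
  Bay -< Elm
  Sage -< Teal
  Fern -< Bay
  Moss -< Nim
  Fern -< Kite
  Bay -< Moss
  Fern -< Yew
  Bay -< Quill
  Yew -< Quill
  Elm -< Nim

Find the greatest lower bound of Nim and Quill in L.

Quill

Common lower bounds of {Nim, Quill}: Bay, Fern, Quill, Yew.
The greatest among these is Quill.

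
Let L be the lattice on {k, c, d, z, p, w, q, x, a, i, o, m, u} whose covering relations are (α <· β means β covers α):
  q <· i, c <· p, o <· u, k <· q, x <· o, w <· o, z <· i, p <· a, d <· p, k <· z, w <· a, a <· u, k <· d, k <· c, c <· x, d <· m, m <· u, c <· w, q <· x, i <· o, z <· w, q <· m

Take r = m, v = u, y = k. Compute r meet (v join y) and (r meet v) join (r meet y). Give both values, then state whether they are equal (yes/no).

v join y = u, so r meet (v join y) = m meet u = m.
r meet v = m and r meet y = k, so (r meet v) join (r meet y) = m join k = m.
Equal: yes.

m; m; yes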